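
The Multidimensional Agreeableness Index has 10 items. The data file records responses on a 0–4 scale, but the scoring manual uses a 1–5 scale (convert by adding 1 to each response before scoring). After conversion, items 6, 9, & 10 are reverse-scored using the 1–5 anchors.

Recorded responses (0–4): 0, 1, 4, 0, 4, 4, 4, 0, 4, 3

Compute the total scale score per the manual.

Convert to 1–5: 1, 2, 5, 1, 5, 5, 5, 1, 5, 4
Reverse-coded (reverse-coded value = 6 − response):
  item 6: 6 − 5 = 1
  item 9: 6 − 5 = 1
  item 10: 6 − 4 = 2
Scored: 1, 2, 5, 1, 5, 1, 5, 1, 1, 2
Total = 24

24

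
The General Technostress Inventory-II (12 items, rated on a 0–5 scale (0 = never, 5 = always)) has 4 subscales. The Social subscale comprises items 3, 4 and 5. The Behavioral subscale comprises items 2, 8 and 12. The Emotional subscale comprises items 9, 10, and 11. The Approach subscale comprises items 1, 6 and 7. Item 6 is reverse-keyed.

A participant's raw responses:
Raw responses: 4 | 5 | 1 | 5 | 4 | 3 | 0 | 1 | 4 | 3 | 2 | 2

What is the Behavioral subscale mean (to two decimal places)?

Behavioral items: 2, 8, 12.
  item 2: 5
  item 8: 1
  item 12: 2
Sum = 5 + 1 + 2 = 8
Mean = 8 / 3 = 2.67

2.67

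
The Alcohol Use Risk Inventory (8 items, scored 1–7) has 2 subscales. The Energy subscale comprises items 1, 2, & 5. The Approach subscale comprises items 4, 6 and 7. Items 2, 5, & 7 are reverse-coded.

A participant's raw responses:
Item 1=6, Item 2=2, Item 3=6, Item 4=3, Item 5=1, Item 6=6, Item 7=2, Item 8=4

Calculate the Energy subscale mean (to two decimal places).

6.33

Energy items: 1, 2, 5.
Of these, items 2 and 5 are reverse-coded; on a 1–7 scale, reversed = 8 − raw.
  item 1: 6
  item 2: 8 − 2 = 6
  item 5: 8 − 1 = 7
Sum = 6 + 6 + 7 = 19
Mean = 19 / 3 = 6.33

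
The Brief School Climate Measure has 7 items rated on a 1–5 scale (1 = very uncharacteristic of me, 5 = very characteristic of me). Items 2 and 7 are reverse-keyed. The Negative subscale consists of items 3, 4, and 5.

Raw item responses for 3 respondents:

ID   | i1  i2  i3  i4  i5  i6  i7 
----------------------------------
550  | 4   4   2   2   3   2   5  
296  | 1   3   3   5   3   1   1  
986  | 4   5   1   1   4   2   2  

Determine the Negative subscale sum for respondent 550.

7

Respondent 550 raw: 4, 4, 2, 2, 3, 2, 5.
Negative items: 3, 4, 5.
Reverse-coded (on a 1–5 scale, reversed = 6 − raw):
  item 3: 2
  item 4: 2
  item 5: 3
Sum = 2 + 2 + 3 = 7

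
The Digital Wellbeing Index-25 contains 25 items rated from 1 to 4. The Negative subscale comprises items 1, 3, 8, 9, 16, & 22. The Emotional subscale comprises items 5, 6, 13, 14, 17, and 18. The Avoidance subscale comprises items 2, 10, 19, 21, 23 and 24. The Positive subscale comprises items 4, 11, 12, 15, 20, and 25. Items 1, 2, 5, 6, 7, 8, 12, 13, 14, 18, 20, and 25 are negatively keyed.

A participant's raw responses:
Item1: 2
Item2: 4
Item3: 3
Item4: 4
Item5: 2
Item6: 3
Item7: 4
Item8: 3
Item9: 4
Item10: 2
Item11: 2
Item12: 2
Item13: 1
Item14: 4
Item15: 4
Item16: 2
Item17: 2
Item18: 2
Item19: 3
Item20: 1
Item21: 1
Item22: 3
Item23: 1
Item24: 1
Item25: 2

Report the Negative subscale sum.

Negative items: 1, 3, 8, 9, 16, 22.
Of these, items 1 and 8 are negatively keyed; on a 1–4 scale, reversed = 5 − raw.
  item 1: 5 − 2 = 3
  item 3: 3
  item 8: 5 − 3 = 2
  item 9: 4
  item 16: 2
  item 22: 3
Sum = 3 + 3 + 2 + 4 + 2 + 3 = 17

17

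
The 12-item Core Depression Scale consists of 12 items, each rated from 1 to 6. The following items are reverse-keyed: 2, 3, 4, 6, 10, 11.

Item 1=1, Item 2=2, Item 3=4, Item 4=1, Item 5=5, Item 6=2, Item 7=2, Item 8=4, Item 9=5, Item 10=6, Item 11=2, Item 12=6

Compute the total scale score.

Raw sum = 40. Reverse-keyed items: 2, 3, 4, 6, 10, 11; their raw sum = 17.
Each reversal replaces raw with 7 − raw, changing the total by 7 − 2·raw per item.
Total = 40 + 6·7 − 2·17 = 40 + 42 − 34 = 48

48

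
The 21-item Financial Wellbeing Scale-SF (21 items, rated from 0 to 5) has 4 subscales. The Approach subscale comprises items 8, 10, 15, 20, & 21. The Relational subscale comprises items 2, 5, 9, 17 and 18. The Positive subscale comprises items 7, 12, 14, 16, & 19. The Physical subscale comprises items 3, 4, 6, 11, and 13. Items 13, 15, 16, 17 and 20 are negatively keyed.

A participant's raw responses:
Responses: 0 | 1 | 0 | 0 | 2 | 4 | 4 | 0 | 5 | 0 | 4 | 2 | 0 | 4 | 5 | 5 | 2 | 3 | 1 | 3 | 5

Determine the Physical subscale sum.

Physical items: 3, 4, 6, 11, 13.
Of these, item 13 is negatively keyed; reverse-coded value = 5 − response.
  item 3: 0
  item 4: 0
  item 6: 4
  item 11: 4
  item 13: 5 − 0 = 5
Sum = 0 + 0 + 4 + 4 + 5 = 13

13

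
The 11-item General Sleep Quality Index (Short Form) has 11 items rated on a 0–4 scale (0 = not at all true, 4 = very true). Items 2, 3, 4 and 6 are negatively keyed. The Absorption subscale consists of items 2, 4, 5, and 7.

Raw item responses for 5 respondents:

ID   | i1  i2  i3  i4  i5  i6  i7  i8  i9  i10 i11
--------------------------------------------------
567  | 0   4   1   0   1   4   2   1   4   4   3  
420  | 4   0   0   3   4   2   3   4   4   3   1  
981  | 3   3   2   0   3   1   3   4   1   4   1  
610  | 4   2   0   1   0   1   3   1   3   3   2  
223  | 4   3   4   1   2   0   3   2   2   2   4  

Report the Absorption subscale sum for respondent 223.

9

Respondent 223 raw: 4, 3, 4, 1, 2, 0, 3, 2, 2, 2, 4.
Absorption items: 2, 4, 5, 7.
Reverse-coded (on a 0–4 scale, reversed = 4 − raw):
  item 2: 4 − 3 = 1
  item 4: 4 − 1 = 3
  item 5: 2
  item 7: 3
Sum = 1 + 3 + 2 + 3 = 9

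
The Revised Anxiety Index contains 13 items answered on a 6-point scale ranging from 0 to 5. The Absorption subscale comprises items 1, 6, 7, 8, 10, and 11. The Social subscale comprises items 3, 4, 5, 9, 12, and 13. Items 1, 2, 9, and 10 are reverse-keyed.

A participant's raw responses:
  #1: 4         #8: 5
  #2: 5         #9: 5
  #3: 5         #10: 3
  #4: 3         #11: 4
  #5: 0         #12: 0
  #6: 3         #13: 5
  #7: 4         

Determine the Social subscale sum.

Social items: 3, 4, 5, 9, 12, 13.
Of these, item 9 is reverse-keyed; reverse-coded value = 5 − response.
  item 3: 5
  item 4: 3
  item 5: 0
  item 9: 5 − 5 = 0
  item 12: 0
  item 13: 5
Sum = 5 + 3 + 0 + 0 + 0 + 5 = 13

13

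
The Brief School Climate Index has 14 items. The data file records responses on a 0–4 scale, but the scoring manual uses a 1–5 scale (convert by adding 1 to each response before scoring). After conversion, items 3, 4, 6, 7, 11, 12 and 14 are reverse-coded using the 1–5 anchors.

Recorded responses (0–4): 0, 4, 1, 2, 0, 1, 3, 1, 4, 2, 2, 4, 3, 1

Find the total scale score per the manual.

42

Convert to 1–5: 1, 5, 2, 3, 1, 2, 4, 2, 5, 3, 3, 5, 4, 2
Reverse-coded (reverse-coded value = 6 − response):
  item 3: 6 − 2 = 4
  item 4: 6 − 3 = 3
  item 6: 6 − 2 = 4
  item 7: 6 − 4 = 2
  item 11: 6 − 3 = 3
  item 12: 6 − 5 = 1
  item 14: 6 − 2 = 4
Scored: 1, 5, 4, 3, 1, 4, 2, 2, 5, 3, 3, 1, 4, 4
Total = 42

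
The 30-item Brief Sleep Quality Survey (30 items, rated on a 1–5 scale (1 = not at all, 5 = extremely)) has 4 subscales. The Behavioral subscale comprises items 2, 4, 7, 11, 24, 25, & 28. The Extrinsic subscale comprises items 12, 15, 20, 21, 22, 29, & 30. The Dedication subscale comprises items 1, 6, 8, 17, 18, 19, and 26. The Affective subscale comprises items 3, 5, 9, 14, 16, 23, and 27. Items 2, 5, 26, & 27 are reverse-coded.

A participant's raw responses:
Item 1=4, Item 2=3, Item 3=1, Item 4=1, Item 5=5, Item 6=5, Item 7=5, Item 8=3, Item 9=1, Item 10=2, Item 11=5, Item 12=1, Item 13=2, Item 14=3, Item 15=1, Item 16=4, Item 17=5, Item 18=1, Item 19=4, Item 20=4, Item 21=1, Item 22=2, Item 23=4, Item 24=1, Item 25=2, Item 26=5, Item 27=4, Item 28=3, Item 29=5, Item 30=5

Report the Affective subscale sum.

Affective items: 3, 5, 9, 14, 16, 23, 27.
Of these, items 5 & 27 are reverse-coded; reverse-coded value = 6 − response.
  item 3: 1
  item 5: 6 − 5 = 1
  item 9: 1
  item 14: 3
  item 16: 4
  item 23: 4
  item 27: 6 − 4 = 2
Sum = 1 + 1 + 1 + 3 + 4 + 4 + 2 = 16

16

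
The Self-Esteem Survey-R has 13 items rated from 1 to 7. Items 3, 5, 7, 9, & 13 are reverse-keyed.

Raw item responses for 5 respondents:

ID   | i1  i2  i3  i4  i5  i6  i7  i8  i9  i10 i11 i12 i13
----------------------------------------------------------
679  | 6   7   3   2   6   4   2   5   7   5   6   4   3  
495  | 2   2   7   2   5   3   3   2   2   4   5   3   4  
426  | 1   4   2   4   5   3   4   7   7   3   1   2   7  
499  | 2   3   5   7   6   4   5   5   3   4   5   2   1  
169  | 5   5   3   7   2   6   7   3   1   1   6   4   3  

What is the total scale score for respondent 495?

42

Respondent 495 raw: 2, 2, 7, 2, 5, 3, 3, 2, 2, 4, 5, 3, 4.
Reverse-coded (reverse-coded value = 8 − response):
  item 1: 2
  item 2: 2
  item 3: 8 − 7 = 1
  item 4: 2
  item 5: 8 − 5 = 3
  item 6: 3
  item 7: 8 − 3 = 5
  item 8: 2
  item 9: 8 − 2 = 6
  item 10: 4
  item 11: 5
  item 12: 3
  item 13: 8 − 4 = 4
Sum = 2 + 2 + 1 + 2 + 3 + 3 + 5 + 2 + 6 + 4 + 5 + 3 + 4 = 42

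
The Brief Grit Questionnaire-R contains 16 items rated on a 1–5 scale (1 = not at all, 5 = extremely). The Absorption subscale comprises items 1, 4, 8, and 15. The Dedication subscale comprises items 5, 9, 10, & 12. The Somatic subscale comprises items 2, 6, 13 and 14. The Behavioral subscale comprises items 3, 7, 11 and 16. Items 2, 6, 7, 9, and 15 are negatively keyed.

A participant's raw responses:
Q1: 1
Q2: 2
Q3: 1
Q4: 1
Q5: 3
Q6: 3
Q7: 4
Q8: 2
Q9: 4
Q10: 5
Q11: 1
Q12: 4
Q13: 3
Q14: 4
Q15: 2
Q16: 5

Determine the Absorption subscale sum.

8

Absorption items: 1, 4, 8, 15.
Of these, item 15 is negatively keyed; on a 1–5 scale, reversed = 6 − raw.
  item 1: 1
  item 4: 1
  item 8: 2
  item 15: 6 − 2 = 4
Sum = 1 + 1 + 2 + 4 = 8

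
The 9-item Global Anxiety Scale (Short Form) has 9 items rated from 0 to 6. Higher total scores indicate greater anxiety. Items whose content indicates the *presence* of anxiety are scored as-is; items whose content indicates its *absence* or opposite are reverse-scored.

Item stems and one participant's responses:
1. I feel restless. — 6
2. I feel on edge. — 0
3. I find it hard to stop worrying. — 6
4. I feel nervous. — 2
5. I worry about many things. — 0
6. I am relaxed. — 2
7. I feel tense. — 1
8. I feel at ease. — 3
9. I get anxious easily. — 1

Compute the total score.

23

Items 6, 8 describe the absence/opposite of anxiety → reverse-score.
reversed = (0+6) − raw = 6 − raw.
  item 1: 6
  item 2: 0
  item 3: 6
  item 4: 2
  item 5: 0
  item 6: 6 − 2 = 4
  item 7: 1
  item 8: 6 − 3 = 3
  item 9: 1
Total = 6 + 0 + 6 + 2 + 0 + 4 + 1 + 3 + 1 = 23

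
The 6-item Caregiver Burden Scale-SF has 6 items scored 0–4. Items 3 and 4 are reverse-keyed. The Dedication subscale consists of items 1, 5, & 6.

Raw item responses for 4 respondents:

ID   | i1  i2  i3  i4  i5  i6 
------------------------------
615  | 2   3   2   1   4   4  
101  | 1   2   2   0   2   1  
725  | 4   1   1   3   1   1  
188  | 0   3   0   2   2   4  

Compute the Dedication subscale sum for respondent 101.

Respondent 101 raw: 1, 2, 2, 0, 2, 1.
Dedication items: 1, 5, 6.
Reverse-coded (reversed = (0+4) − raw = 4 − raw):
  item 1: 1
  item 5: 2
  item 6: 1
Sum = 1 + 2 + 1 = 4

4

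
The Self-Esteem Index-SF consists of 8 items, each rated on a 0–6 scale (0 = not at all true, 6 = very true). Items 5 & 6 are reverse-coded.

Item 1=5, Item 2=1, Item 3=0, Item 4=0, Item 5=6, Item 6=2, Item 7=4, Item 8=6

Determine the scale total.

Reverse-coded items (reversed = (0+6) − raw = 6 − raw):
  item 5: 6 − 6 = 0
  item 6: 6 − 2 = 4
After reverse-coding: 5, 1, 0, 0, 0, 4, 4, 6
Total = 5 + 1 + 0 + 0 + 0 + 4 + 4 + 6 = 20

20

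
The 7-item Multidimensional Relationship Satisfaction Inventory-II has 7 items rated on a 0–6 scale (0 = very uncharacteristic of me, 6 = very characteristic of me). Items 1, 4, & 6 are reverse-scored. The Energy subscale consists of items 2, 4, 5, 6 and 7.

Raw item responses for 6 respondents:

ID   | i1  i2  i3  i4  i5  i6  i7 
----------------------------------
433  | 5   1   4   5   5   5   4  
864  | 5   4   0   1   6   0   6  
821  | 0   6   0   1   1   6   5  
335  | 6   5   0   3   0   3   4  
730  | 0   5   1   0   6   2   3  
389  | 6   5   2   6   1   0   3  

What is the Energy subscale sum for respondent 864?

27

Respondent 864 raw: 5, 4, 0, 1, 6, 0, 6.
Energy items: 2, 4, 5, 6, 7.
Reverse-coded (on a 0–6 scale, reversed = 6 − raw):
  item 2: 4
  item 4: 6 − 1 = 5
  item 5: 6
  item 6: 6 − 0 = 6
  item 7: 6
Sum = 4 + 5 + 6 + 6 + 6 = 27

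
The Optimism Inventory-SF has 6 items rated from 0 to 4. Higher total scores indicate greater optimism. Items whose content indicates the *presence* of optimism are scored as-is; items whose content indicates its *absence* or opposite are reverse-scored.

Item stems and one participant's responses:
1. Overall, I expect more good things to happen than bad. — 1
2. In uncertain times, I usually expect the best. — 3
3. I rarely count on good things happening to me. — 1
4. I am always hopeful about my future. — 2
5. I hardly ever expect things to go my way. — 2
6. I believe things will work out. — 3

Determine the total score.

Items 3, 5 describe the absence/opposite of optimism → reverse-score.
reverse-coded value = 4 − response.
  item 1: 1
  item 2: 3
  item 3: 4 − 1 = 3
  item 4: 2
  item 5: 4 − 2 = 2
  item 6: 3
Total = 1 + 3 + 3 + 2 + 2 + 3 = 14

14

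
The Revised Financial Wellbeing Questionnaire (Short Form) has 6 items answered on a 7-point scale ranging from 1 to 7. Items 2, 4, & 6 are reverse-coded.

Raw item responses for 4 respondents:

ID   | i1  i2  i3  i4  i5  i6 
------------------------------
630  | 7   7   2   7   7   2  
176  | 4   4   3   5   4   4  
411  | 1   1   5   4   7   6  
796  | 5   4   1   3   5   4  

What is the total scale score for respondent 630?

24

Respondent 630 raw: 7, 7, 2, 7, 7, 2.
Reverse-coded (on a 1–7 scale, reversed = 8 − raw):
  item 1: 7
  item 2: 8 − 7 = 1
  item 3: 2
  item 4: 8 − 7 = 1
  item 5: 7
  item 6: 8 − 2 = 6
Sum = 7 + 1 + 2 + 1 + 7 + 6 = 24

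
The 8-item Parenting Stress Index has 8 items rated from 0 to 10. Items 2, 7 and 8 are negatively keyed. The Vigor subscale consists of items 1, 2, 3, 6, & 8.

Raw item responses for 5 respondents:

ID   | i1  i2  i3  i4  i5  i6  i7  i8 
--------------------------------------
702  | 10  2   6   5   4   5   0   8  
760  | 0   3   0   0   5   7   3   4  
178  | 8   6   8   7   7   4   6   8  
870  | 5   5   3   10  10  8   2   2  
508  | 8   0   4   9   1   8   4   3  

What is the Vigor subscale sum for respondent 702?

Respondent 702 raw: 10, 2, 6, 5, 4, 5, 0, 8.
Vigor items: 1, 2, 3, 6, 8.
Reverse-coded (reversed = (0+10) − raw = 10 − raw):
  item 1: 10
  item 2: 10 − 2 = 8
  item 3: 6
  item 6: 5
  item 8: 10 − 8 = 2
Sum = 10 + 8 + 6 + 5 + 2 = 31

31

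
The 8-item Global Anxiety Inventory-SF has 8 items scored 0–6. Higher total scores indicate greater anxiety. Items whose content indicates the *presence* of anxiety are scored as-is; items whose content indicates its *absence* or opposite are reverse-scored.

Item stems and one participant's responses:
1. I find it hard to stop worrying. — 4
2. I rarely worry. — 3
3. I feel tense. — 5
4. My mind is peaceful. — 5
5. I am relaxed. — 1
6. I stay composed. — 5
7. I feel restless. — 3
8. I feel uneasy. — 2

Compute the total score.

Items 2, 4, 5, 6 describe the absence/opposite of anxiety → reverse-score.
reversed = (0+6) − raw = 6 − raw.
  item 1: 4
  item 2: 6 − 3 = 3
  item 3: 5
  item 4: 6 − 5 = 1
  item 5: 6 − 1 = 5
  item 6: 6 − 5 = 1
  item 7: 3
  item 8: 2
Total = 4 + 3 + 5 + 1 + 5 + 1 + 3 + 2 = 24

24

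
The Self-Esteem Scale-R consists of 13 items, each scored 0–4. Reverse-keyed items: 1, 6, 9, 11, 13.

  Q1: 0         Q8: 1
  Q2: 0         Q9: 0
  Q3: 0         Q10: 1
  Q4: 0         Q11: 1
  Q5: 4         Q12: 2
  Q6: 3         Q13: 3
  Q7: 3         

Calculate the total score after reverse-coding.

Reverse-coded items (on a 0–4 scale, reversed = 4 − raw):
  item 1: 4 − 0 = 4
  item 6: 4 − 3 = 1
  item 9: 4 − 0 = 4
  item 11: 4 − 1 = 3
  item 13: 4 − 3 = 1
Scored responses: 4, 0, 0, 0, 4, 1, 3, 1, 4, 1, 3, 2, 1
Total = 4 + 0 + 0 + 0 + 4 + 1 + 3 + 1 + 4 + 1 + 3 + 2 + 1 = 24

24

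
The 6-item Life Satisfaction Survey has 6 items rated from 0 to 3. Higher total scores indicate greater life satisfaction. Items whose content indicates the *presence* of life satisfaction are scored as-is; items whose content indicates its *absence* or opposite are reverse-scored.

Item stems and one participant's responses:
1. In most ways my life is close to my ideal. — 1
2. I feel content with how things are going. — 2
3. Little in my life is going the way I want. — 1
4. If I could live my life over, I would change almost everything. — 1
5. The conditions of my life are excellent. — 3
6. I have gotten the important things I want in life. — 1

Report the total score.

Items 3, 4 describe the absence/opposite of life satisfaction → reverse-score.
reverse-coded value = 3 − response.
  item 1: 1
  item 2: 2
  item 3: 3 − 1 = 2
  item 4: 3 − 1 = 2
  item 5: 3
  item 6: 1
Total = 1 + 2 + 2 + 2 + 3 + 1 = 11

11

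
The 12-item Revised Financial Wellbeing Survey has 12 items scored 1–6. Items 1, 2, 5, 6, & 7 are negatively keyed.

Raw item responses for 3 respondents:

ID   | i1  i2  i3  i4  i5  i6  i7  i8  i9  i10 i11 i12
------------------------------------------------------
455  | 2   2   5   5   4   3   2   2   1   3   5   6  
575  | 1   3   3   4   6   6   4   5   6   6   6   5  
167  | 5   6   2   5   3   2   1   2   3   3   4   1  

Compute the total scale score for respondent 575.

Respondent 575 raw: 1, 3, 3, 4, 6, 6, 4, 5, 6, 6, 6, 5.
Reverse-coded (on a 1–6 scale, reversed = 7 − raw):
  item 1: 7 − 1 = 6
  item 2: 7 − 3 = 4
  item 3: 3
  item 4: 4
  item 5: 7 − 6 = 1
  item 6: 7 − 6 = 1
  item 7: 7 − 4 = 3
  item 8: 5
  item 9: 6
  item 10: 6
  item 11: 6
  item 12: 5
Sum = 6 + 4 + 3 + 4 + 1 + 1 + 3 + 5 + 6 + 6 + 6 + 5 = 50

50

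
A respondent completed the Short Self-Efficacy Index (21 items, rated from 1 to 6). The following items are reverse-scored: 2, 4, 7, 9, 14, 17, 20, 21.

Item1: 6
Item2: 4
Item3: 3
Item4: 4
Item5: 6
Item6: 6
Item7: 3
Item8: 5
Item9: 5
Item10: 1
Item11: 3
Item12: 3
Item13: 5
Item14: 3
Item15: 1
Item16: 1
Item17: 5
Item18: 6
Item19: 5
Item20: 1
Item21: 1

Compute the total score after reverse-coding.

81

Reversing items 2, 4, 7, 9, 14, 17, 20, & 21 with 7 − raw:
Total = 6 + (7−4) + 3 + (7−4) + 6 + 6 + (7−3) + 5 + (7−5) + 1 + 3 + 3 + 5 + (7−3) + 1 + 1 + (7−5) + 6 + 5 + (7−1) + (7−1)
      = 6 + 3 + 3 + 3 + 6 + 6 + 4 + 5 + 2 + 1 + 3 + 3 + 5 + 4 + 1 + 1 + 2 + 6 + 5 + 6 + 6 = 81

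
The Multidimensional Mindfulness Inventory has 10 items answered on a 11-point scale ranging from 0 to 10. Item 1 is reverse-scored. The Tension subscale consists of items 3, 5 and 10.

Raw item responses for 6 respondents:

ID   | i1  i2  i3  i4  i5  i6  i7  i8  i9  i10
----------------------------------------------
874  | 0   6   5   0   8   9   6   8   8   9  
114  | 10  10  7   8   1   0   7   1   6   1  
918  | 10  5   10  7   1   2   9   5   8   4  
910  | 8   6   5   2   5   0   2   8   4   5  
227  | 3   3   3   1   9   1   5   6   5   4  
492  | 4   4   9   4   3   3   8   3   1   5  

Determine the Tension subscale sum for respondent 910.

15

Respondent 910 raw: 8, 6, 5, 2, 5, 0, 2, 8, 4, 5.
Tension items: 3, 5, 10.
Reverse-coded (reversed = (0+10) − raw = 10 − raw):
  item 3: 5
  item 5: 5
  item 10: 5
Sum = 5 + 5 + 5 = 15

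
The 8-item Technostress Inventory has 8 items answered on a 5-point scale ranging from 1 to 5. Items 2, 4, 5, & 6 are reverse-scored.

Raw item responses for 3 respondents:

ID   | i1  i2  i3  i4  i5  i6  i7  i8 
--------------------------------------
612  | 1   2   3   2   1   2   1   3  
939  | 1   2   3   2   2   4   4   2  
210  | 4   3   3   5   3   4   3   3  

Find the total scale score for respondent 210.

22

Respondent 210 raw: 4, 3, 3, 5, 3, 4, 3, 3.
Reverse-coded (reverse-coded value = 6 − response):
  item 1: 4
  item 2: 6 − 3 = 3
  item 3: 3
  item 4: 6 − 5 = 1
  item 5: 6 − 3 = 3
  item 6: 6 − 4 = 2
  item 7: 3
  item 8: 3
Sum = 4 + 3 + 3 + 1 + 3 + 2 + 3 + 3 = 22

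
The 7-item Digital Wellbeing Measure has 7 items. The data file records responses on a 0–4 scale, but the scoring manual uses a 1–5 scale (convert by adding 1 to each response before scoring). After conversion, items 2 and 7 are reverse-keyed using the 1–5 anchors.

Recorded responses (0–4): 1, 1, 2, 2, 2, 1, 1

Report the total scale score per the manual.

21

Convert to 1–5: 2, 2, 3, 3, 3, 2, 2
Reverse-coded (on a 1–5 scale, reversed = 6 − raw):
  item 2: 6 − 2 = 4
  item 7: 6 − 2 = 4
Scored: 2, 4, 3, 3, 3, 2, 4
Total = 21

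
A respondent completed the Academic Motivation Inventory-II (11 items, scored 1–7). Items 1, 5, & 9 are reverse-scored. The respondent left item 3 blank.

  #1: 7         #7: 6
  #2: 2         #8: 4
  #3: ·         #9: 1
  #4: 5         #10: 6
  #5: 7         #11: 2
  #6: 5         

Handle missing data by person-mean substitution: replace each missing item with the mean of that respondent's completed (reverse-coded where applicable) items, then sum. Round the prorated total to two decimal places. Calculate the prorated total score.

42.90

Reverse-coded (reversed = (1+7) − raw = 8 − raw):
  item 1: 8 − 7 = 1
  item 5: 8 − 7 = 1
  item 9: 8 − 1 = 7
Completed scored items (10 of 11): 1, 2, 5, 1, 5, 6, 4, 7, 6, 2; sum = 39.
Person mean = 39 / 10 ≈ 3.9000
Prorated total = (39 / 10) × 11 = 42.90 (to 2 dp)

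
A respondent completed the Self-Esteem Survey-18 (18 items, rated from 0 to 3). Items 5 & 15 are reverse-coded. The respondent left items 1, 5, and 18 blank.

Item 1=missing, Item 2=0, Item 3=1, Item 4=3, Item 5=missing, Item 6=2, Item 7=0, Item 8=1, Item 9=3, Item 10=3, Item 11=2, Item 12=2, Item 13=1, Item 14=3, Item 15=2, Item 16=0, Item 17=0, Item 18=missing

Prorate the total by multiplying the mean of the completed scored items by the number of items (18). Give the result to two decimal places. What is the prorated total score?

26.40

Reverse-coded (reversed = (0+3) − raw = 3 − raw):
  item 15: 3 − 2 = 1
Completed scored items (15 of 18): 0, 1, 3, 2, 0, 1, 3, 3, 2, 2, 1, 3, 1, 0, 0; sum = 22.
Person mean = 22 / 15 ≈ 1.4667
Prorated total = (22 / 15) × 18 = 26.40 (to 2 dp)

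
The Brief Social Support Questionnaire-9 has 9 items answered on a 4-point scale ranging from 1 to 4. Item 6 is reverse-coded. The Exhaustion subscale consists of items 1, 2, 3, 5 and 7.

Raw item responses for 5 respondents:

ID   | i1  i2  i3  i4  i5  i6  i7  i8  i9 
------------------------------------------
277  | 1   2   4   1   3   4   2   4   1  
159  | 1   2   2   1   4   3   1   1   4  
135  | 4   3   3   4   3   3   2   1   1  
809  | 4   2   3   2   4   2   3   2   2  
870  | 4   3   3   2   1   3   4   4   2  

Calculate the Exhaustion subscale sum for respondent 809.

16

Respondent 809 raw: 4, 2, 3, 2, 4, 2, 3, 2, 2.
Exhaustion items: 1, 2, 3, 5, 7.
Reverse-coded (on a 1–4 scale, reversed = 5 − raw):
  item 1: 4
  item 2: 2
  item 3: 3
  item 5: 4
  item 7: 3
Sum = 4 + 2 + 3 + 4 + 3 = 16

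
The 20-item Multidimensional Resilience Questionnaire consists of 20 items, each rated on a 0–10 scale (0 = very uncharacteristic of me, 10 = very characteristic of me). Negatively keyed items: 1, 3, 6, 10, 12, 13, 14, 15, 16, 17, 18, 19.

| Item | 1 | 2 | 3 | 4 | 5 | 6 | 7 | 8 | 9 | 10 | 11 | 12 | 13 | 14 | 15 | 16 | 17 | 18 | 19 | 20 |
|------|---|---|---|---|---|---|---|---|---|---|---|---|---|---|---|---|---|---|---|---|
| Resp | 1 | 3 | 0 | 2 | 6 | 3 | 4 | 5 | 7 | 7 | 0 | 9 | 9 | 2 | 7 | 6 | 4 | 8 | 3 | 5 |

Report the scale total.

Reverse-coded items (reverse-coded value = 10 − response):
  item 1: 10 − 1 = 9
  item 3: 10 − 0 = 10
  item 6: 10 − 3 = 7
  item 10: 10 − 7 = 3
  item 12: 10 − 9 = 1
  item 13: 10 − 9 = 1
  item 14: 10 − 2 = 8
  item 15: 10 − 7 = 3
  item 16: 10 − 6 = 4
  item 17: 10 − 4 = 6
  item 18: 10 − 8 = 2
  item 19: 10 − 3 = 7
Scored items: 9, 3, 10, 2, 6, 7, 4, 5, 7, 3, 0, 1, 1, 8, 3, 4, 6, 2, 7, 5
Total = 9 + 3 + 10 + 2 + 6 + 7 + 4 + 5 + 7 + 3 + 0 + 1 + 1 + 8 + 3 + 4 + 6 + 2 + 7 + 5 = 93

93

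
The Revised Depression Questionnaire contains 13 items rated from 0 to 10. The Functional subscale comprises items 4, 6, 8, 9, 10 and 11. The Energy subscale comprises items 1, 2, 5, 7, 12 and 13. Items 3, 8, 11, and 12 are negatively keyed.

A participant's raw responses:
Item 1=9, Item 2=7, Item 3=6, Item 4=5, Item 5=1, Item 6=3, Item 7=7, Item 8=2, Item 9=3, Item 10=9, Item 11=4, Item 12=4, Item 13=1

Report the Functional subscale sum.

34

Functional items: 4, 6, 8, 9, 10, 11.
Of these, items 8 and 11 are negatively keyed; reversed = (0+10) − raw = 10 − raw.
  item 4: 5
  item 6: 3
  item 8: 10 − 2 = 8
  item 9: 3
  item 10: 9
  item 11: 10 − 4 = 6
Sum = 5 + 3 + 8 + 3 + 9 + 6 = 34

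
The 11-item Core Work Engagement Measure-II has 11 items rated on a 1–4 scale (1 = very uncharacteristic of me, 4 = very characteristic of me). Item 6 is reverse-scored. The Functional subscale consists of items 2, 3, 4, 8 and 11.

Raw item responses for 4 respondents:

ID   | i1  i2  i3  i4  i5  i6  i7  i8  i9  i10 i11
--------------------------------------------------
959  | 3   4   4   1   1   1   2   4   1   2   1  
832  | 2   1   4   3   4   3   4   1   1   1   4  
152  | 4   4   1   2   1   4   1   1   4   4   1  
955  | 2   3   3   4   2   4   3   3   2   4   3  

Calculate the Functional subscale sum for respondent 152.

9

Respondent 152 raw: 4, 4, 1, 2, 1, 4, 1, 1, 4, 4, 1.
Functional items: 2, 3, 4, 8, 11.
Reverse-coded (on a 1–4 scale, reversed = 5 − raw):
  item 2: 4
  item 3: 1
  item 4: 2
  item 8: 1
  item 11: 1
Sum = 4 + 1 + 2 + 1 + 1 = 9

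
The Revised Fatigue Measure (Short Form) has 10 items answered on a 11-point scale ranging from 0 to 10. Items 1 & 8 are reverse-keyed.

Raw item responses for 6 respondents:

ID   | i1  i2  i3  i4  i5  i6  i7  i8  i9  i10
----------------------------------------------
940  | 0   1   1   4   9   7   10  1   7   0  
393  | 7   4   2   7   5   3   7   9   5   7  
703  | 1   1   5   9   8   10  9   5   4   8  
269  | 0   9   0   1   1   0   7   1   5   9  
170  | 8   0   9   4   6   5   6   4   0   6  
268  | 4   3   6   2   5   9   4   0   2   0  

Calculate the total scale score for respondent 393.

Respondent 393 raw: 7, 4, 2, 7, 5, 3, 7, 9, 5, 7.
Reverse-coded (reverse-coded value = 10 − response):
  item 1: 10 − 7 = 3
  item 2: 4
  item 3: 2
  item 4: 7
  item 5: 5
  item 6: 3
  item 7: 7
  item 8: 10 − 9 = 1
  item 9: 5
  item 10: 7
Sum = 3 + 4 + 2 + 7 + 5 + 3 + 7 + 1 + 5 + 7 = 44

44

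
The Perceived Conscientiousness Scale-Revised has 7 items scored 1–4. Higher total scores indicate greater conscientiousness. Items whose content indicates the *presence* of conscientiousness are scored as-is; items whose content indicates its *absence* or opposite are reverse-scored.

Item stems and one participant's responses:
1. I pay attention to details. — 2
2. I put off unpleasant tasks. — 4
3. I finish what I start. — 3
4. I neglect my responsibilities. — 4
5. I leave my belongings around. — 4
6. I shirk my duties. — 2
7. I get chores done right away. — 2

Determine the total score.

13

Items 2, 4, 5, 6 describe the absence/opposite of conscientiousness → reverse-score.
on a 1–4 scale, reversed = 5 − raw.
  item 1: 2
  item 2: 5 − 4 = 1
  item 3: 3
  item 4: 5 − 4 = 1
  item 5: 5 − 4 = 1
  item 6: 5 − 2 = 3
  item 7: 2
Total = 2 + 1 + 3 + 1 + 1 + 3 + 2 = 13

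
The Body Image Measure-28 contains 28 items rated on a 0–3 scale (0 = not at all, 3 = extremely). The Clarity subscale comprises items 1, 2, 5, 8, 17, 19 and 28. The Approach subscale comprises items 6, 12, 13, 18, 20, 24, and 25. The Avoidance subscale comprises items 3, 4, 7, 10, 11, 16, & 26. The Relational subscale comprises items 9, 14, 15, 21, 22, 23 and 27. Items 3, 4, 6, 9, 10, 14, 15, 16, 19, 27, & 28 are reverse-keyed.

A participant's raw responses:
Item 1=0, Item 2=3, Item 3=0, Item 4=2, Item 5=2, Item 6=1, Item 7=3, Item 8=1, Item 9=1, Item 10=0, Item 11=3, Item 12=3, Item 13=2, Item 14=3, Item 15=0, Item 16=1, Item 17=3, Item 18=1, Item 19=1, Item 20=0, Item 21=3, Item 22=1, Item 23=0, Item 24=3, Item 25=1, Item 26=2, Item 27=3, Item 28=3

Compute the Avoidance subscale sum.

17

Avoidance items: 3, 4, 7, 10, 11, 16, 26.
Of these, items 3, 4, 10, & 16 are reverse-keyed; on a 0–3 scale, reversed = 3 − raw.
  item 3: 3 − 0 = 3
  item 4: 3 − 2 = 1
  item 7: 3
  item 10: 3 − 0 = 3
  item 11: 3
  item 16: 3 − 1 = 2
  item 26: 2
Sum = 3 + 1 + 3 + 3 + 3 + 2 + 2 = 17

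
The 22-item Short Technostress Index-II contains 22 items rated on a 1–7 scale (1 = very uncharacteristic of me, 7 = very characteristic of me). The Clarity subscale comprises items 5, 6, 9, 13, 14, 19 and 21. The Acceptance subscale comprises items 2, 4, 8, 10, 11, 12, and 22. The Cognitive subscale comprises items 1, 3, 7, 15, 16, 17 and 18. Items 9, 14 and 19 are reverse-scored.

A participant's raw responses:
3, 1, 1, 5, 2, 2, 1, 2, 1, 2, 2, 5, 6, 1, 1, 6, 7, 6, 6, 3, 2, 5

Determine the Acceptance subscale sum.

22

Acceptance items: 2, 4, 8, 10, 11, 12, 22.
  item 2: 1
  item 4: 5
  item 8: 2
  item 10: 2
  item 11: 2
  item 12: 5
  item 22: 5
Sum = 1 + 5 + 2 + 2 + 2 + 5 + 5 = 22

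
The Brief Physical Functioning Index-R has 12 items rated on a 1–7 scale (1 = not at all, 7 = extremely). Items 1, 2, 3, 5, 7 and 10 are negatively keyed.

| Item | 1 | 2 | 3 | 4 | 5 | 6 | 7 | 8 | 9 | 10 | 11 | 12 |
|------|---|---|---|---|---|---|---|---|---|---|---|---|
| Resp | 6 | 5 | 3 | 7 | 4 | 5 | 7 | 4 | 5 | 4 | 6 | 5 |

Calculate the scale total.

Reversing items 1, 2, 3, 5, 7 and 10 with 8 − raw:
Total = (8−6) + (8−5) + (8−3) + 7 + (8−4) + 5 + (8−7) + 4 + 5 + (8−4) + 6 + 5
      = 2 + 3 + 5 + 7 + 4 + 5 + 1 + 4 + 5 + 4 + 6 + 5 = 51

51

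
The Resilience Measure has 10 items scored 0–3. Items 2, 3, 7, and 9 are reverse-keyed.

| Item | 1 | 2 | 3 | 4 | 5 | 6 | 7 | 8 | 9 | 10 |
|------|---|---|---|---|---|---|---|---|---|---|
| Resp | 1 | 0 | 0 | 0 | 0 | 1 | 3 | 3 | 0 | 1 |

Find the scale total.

15

Raw sum = 9. Reverse-keyed items: 2, 3, 7, 9; their raw sum = 3.
Each reversal replaces raw with 3 − raw, changing the total by 3 − 2·raw per item.
Total = 9 + 4·3 − 2·3 = 9 + 12 − 6 = 15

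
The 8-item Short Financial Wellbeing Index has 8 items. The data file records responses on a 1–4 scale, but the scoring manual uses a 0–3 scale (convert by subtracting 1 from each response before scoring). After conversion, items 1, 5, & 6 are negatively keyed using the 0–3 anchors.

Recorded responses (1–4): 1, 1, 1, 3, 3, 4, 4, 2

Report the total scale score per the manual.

10

Convert to 0–3: 0, 0, 0, 2, 2, 3, 3, 1
Reverse-coded (reverse-coded value = 3 − response):
  item 1: 3 − 0 = 3
  item 5: 3 − 2 = 1
  item 6: 3 − 3 = 0
Scored: 3, 0, 0, 2, 1, 0, 3, 1
Total = 10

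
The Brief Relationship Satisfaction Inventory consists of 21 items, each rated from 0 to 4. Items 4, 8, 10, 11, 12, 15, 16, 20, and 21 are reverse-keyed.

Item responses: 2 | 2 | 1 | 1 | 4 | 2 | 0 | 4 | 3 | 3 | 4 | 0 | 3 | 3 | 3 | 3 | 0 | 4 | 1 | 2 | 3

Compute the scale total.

38

Reversing items 4, 8, 10, 11, 12, 15, 16, 20, and 21 with 4 − raw:
Total = 2 + 2 + 1 + (4−1) + 4 + 2 + 0 + (4−4) + 3 + (4−3) + (4−4) + (4−0) + 3 + 3 + (4−3) + (4−3) + 0 + 4 + 1 + (4−2) + (4−3)
      = 2 + 2 + 1 + 3 + 4 + 2 + 0 + 0 + 3 + 1 + 0 + 4 + 3 + 3 + 1 + 1 + 0 + 4 + 1 + 2 + 1 = 38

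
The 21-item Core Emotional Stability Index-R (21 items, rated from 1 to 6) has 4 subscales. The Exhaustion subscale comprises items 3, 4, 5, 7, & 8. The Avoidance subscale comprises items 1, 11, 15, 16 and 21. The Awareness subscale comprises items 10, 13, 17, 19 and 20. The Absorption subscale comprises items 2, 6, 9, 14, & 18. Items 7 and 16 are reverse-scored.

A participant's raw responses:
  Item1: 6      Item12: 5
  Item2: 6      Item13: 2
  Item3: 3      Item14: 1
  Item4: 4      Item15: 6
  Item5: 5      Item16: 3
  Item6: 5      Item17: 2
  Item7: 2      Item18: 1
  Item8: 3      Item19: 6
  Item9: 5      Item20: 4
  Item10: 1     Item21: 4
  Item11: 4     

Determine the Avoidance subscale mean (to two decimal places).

Avoidance items: 1, 11, 15, 16, 21.
Of these, item 16 is reverse-scored; reverse-coded value = 7 − response.
  item 1: 6
  item 11: 4
  item 15: 6
  item 16: 7 − 3 = 4
  item 21: 4
Sum = 6 + 4 + 6 + 4 + 4 = 24
Mean = 24 / 5 = 4.80

4.80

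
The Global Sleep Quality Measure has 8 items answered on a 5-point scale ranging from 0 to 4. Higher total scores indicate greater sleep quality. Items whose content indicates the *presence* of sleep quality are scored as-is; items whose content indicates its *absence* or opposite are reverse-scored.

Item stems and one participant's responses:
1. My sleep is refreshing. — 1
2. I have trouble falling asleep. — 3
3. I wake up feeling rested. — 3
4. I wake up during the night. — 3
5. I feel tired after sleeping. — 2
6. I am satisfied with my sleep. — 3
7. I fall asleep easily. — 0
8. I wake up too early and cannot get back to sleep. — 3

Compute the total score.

12

Items 2, 4, 5, 8 describe the absence/opposite of sleep quality → reverse-score.
reverse-coded value = 4 − response.
  item 1: 1
  item 2: 4 − 3 = 1
  item 3: 3
  item 4: 4 − 3 = 1
  item 5: 4 − 2 = 2
  item 6: 3
  item 7: 0
  item 8: 4 − 3 = 1
Total = 1 + 1 + 3 + 1 + 2 + 3 + 0 + 1 = 12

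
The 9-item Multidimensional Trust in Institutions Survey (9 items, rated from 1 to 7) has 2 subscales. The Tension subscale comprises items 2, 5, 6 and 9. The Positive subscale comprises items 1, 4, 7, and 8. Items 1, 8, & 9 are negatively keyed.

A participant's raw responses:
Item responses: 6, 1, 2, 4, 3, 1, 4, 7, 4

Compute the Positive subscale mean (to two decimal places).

Positive items: 1, 4, 7, 8.
Of these, items 1 & 8 are negatively keyed; reversed = (1+7) − raw = 8 − raw.
  item 1: 8 − 6 = 2
  item 4: 4
  item 7: 4
  item 8: 8 − 7 = 1
Sum = 2 + 4 + 4 + 1 = 11
Mean = 11 / 4 = 2.75

2.75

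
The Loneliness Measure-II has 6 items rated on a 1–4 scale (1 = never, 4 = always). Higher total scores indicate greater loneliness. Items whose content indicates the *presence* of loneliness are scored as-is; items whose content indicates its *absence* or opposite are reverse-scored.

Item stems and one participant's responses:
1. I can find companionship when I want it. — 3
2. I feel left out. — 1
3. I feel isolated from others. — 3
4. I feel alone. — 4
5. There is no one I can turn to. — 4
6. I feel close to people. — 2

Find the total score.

Items 1, 6 describe the absence/opposite of loneliness → reverse-score.
on a 1–4 scale, reversed = 5 − raw.
  item 1: 5 − 3 = 2
  item 2: 1
  item 3: 3
  item 4: 4
  item 5: 4
  item 6: 5 − 2 = 3
Total = 2 + 1 + 3 + 4 + 4 + 3 = 17

17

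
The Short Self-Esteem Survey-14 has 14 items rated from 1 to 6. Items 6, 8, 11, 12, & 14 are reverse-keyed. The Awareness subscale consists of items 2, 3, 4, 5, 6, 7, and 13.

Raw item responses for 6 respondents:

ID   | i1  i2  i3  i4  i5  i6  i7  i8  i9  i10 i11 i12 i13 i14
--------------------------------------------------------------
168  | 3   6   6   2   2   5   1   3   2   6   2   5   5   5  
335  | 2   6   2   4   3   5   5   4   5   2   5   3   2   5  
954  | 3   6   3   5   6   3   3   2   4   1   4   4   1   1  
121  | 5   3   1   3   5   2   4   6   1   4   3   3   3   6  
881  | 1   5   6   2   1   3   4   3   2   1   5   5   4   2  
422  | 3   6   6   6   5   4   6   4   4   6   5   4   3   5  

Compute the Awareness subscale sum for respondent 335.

Respondent 335 raw: 2, 6, 2, 4, 3, 5, 5, 4, 5, 2, 5, 3, 2, 5.
Awareness items: 2, 3, 4, 5, 6, 7, 13.
Reverse-coded (reverse-coded value = 7 − response):
  item 2: 6
  item 3: 2
  item 4: 4
  item 5: 3
  item 6: 7 − 5 = 2
  item 7: 5
  item 13: 2
Sum = 6 + 2 + 4 + 3 + 2 + 5 + 2 = 24

24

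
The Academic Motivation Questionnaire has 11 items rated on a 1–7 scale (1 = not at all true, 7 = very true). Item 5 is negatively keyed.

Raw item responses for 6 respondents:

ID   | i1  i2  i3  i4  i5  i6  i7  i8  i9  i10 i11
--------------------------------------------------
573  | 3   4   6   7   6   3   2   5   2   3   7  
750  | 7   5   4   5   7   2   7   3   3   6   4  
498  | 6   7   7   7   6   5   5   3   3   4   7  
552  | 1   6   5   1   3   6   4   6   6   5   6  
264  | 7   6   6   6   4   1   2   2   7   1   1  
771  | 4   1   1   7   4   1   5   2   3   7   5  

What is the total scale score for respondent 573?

Respondent 573 raw: 3, 4, 6, 7, 6, 3, 2, 5, 2, 3, 7.
Reverse-coded (on a 1–7 scale, reversed = 8 − raw):
  item 1: 3
  item 2: 4
  item 3: 6
  item 4: 7
  item 5: 8 − 6 = 2
  item 6: 3
  item 7: 2
  item 8: 5
  item 9: 2
  item 10: 3
  item 11: 7
Sum = 3 + 4 + 6 + 7 + 2 + 3 + 2 + 5 + 2 + 3 + 7 = 44

44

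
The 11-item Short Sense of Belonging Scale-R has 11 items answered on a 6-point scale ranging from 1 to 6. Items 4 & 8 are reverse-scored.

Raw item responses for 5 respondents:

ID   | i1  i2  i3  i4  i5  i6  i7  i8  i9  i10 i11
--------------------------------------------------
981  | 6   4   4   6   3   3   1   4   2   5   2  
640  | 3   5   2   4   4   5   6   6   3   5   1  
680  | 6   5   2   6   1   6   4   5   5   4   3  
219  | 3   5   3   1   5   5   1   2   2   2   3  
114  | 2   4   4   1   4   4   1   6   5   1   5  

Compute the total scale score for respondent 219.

Respondent 219 raw: 3, 5, 3, 1, 5, 5, 1, 2, 2, 2, 3.
Reverse-coded (on a 1–6 scale, reversed = 7 − raw):
  item 1: 3
  item 2: 5
  item 3: 3
  item 4: 7 − 1 = 6
  item 5: 5
  item 6: 5
  item 7: 1
  item 8: 7 − 2 = 5
  item 9: 2
  item 10: 2
  item 11: 3
Sum = 3 + 5 + 3 + 6 + 5 + 5 + 1 + 5 + 2 + 2 + 3 = 40

40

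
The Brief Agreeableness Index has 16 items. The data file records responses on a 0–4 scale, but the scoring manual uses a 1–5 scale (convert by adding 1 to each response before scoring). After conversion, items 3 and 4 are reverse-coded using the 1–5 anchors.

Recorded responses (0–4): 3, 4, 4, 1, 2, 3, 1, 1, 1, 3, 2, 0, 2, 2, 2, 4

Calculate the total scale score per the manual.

49

Convert to 1–5: 4, 5, 5, 2, 3, 4, 2, 2, 2, 4, 3, 1, 3, 3, 3, 5
Reverse-coded (on a 1–5 scale, reversed = 6 − raw):
  item 3: 6 − 5 = 1
  item 4: 6 − 2 = 4
Scored: 4, 5, 1, 4, 3, 4, 2, 2, 2, 4, 3, 1, 3, 3, 3, 5
Total = 49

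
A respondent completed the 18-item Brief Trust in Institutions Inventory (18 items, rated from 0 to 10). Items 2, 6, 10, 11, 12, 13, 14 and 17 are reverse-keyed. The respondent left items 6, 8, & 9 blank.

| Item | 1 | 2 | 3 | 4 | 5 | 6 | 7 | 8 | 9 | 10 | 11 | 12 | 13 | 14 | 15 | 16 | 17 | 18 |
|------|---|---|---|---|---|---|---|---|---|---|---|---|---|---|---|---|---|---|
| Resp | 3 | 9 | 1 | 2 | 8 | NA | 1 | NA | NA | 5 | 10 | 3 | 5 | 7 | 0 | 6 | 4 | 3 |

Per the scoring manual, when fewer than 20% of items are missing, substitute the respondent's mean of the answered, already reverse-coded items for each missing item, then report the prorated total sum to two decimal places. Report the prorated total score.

Reverse-coded (reversed = (0+10) − raw = 10 − raw):
  item 2: 10 − 9 = 1
  item 10: 10 − 5 = 5
  item 11: 10 − 10 = 0
  item 12: 10 − 3 = 7
  item 13: 10 − 5 = 5
  item 14: 10 − 7 = 3
  item 17: 10 − 4 = 6
Completed scored items (15 of 18): 3, 1, 1, 2, 8, 1, 5, 0, 7, 5, 3, 0, 6, 6, 3; sum = 51.
Person mean = 51 / 15 ≈ 3.4000
Prorated total = (51 / 15) × 18 = 61.20 (to 2 dp)

61.20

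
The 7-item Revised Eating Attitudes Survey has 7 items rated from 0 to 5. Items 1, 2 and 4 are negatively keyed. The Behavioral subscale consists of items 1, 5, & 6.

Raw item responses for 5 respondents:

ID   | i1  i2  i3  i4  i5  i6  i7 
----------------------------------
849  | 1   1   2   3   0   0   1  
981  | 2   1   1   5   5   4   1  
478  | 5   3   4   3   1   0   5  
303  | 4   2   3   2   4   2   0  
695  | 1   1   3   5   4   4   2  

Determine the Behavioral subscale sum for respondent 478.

Respondent 478 raw: 5, 3, 4, 3, 1, 0, 5.
Behavioral items: 1, 5, 6.
Reverse-coded (reversed = (0+5) − raw = 5 − raw):
  item 1: 5 − 5 = 0
  item 5: 1
  item 6: 0
Sum = 0 + 1 + 0 = 1

1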